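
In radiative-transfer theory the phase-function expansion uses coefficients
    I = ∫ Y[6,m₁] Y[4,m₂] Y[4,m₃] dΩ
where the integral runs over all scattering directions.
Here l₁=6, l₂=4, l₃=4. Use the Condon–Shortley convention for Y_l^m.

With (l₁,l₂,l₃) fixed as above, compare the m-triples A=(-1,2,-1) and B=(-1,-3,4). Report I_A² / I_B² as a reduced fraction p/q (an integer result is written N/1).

9/4

l's match ⇒ only the (l;m) 3-j factors differ between A and B.
A: triangle coeff Δ(6,4,4) = 1/1261260; Σ_t [4,6]: t=4:+1/3456 t=5:−1/5760 t=6:+1/172800 = 7/57600; (3j)²=21/2860 [(6 4 4; -1 2 -1)], sign=-1
B: triangle coeff Δ(6,4,4) = 1/1261260; Σ_t [1,1]: t=1:−1/172800 = -1/172800; (3j)²=7/2145 [(6 4 4; -1 -3 4)], sign=-1
I_A²/I_B² = (21/2860)/(7/2145) = 9/4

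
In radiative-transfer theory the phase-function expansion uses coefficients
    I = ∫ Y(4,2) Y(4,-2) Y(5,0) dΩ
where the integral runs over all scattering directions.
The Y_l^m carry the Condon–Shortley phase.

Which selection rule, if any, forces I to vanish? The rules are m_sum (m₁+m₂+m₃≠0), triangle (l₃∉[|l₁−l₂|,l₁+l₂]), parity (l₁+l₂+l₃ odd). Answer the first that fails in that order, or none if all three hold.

parity

azimuthal sum: 2 − 2 + 0 = 0  ✓
0 ≤ 5 ≤ 8 (triangle on l)  ✓
L = 4 + 4 + 5 = 13 (odd)  ✗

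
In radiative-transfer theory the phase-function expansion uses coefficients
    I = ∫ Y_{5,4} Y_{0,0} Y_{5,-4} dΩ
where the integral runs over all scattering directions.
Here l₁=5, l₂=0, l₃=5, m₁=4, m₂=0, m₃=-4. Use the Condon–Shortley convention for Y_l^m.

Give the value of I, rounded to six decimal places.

0.282095

Checks pass: Σm=0; 10 even; l₃=5∈[5,5].
(2·5+1)(2·0+1)(2·5+1) = 121
Δ: 0! 10! 0! / 11! → 1/11
sum: t=0:+1/14400 = 1/14400
3j²(5 0 5; 0 0 0) = Δ·Π!·Σ² = 1/11  (sign -1)
sum: t=0:+1/362880 = 1/362880
3j²(5 0 5; 4 0 -4) = Δ·Π!·Σ² = 1/11  (sign -1)
combine: 4πI² = 121·1/11·1/11 = 1/1
take √, sign +1: I = 0.28209479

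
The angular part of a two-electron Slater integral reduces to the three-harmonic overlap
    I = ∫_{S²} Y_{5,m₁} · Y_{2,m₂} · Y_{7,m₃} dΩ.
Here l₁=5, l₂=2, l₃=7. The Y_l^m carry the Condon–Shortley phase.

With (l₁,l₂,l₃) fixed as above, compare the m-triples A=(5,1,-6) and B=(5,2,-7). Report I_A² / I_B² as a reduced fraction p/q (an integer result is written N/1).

Same 5,2,7: normalisation and zero-m 3j drop out of the ratio.
A: Δ: 0! 10! 4! / 15! → 1/15015; sum: t=0:+1/21772800 = 1/21772800; 3j²(5 2 7; 5 1 -6) = Δ·Π!·Σ² = 2/105  (sign -1)
B: Δ: 0! 10! 4! / 15! → 1/15015; sum: t=0:+1/87091200 = 1/87091200; 3j²(5 2 7; 5 2 -7) = Δ·Π!·Σ² = 1/15  (sign +1)
I_A²/I_B² = (2/105)/(1/15) = 2/7

2/7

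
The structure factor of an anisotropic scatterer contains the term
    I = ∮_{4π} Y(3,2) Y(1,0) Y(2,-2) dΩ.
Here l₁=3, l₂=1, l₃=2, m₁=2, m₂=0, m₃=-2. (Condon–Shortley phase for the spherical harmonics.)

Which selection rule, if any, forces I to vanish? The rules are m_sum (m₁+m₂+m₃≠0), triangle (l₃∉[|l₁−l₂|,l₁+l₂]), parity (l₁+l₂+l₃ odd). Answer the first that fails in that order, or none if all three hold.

Σmᵢ = 0  ✓
l₃∈[|l₁−l₂|,l₁+l₂]=[2,4], have l₃=2  ✓
Σlᵢ = 6 ⇒ even  ✓

none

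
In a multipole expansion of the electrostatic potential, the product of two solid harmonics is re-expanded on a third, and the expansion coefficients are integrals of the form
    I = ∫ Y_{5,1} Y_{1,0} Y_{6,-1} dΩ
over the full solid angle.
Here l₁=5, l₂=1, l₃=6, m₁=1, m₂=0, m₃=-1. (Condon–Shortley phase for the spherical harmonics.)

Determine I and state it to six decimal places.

m-sum 0 ✓  L=12 even ✓  4≤6≤6 ✓
Π(2lᵢ+1) = 11×3×13 = 429
triangle coeff Δ(5,1,6) = 1/858
Σ_t [0,0]: t=0:+1/14400 = 1/14400
(3j)²=6/143 [(5 1 6; 0 0 0)], sign=+1
Σ_t [0,0]: t=0:+1/17280 = 1/17280
(3j)²=35/858 [(5 1 6; 1 0 -1)], sign=-1
⇒ 4πI² = 105/143
I = (-1)√(105/143/(4π)) = -0.24172507

-0.241725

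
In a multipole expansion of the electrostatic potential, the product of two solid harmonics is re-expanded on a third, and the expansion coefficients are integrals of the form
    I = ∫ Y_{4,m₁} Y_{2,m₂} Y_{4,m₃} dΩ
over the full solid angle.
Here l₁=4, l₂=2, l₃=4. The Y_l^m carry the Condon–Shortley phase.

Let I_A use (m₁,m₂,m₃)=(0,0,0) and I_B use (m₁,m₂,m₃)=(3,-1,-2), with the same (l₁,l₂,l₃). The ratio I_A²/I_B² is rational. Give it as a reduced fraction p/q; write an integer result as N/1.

l's match ⇒ only the (l;m) 3-j factors differ between A and B.
A: triangle coeff Δ(4,2,4) = 1/13860; Σ_t [0,2]: t=0:+1/192 t=1:−1/36 t=2:+1/192 = -5/288; (3j)²=20/693 [(4 2 4; 0 0 0)], sign=-1
B: triangle coeff Δ(4,2,4) = 1/13860; Σ_t [0,1]: t=0:+1/240 t=1:−1/1440 = 1/288; (3j)²=5/132 [(4 2 4; 3 -1 -2)], sign=+1
I_A²/I_B² = (20/693)/(5/132) = 16/21

16/21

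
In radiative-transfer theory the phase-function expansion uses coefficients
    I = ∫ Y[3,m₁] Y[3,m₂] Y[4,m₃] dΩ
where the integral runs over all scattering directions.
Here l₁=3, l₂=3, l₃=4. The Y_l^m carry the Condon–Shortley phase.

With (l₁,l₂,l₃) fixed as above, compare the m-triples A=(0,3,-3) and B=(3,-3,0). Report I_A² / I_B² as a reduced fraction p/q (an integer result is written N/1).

7/1

l's match ⇒ only the (l;m) 3-j factors differ between A and B.
A: triangle coeff Δ(3,3,4) = 1/34650; Σ_t [2,2]: t=2:+1/288 = 1/288; (3j)²=1/22 [(3 3 4; 0 3 -3)], sign=-1
B: triangle coeff Δ(3,3,4) = 1/34650; Σ_t [0,0]: t=0:+1/1152 = 1/1152; (3j)²=1/154 [(3 3 4; 3 -3 0)], sign=+1
I_A²/I_B² = (1/22)/(1/154) = 7/1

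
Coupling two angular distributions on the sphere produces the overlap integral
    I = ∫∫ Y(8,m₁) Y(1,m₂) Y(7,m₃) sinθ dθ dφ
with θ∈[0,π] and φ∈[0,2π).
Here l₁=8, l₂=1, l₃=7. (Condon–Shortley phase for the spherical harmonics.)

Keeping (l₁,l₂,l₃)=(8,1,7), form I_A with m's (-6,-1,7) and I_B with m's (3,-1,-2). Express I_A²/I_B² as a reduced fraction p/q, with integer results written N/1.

l's match ⇒ only the (l;m) 3-j factors differ between A and B.
A: triangle coeff Δ(8,1,7) = 1/2040; Σ_t [0,0]: t=0:+1/174356582400 = 1/174356582400; (3j)²=1/2040 [(8 1 7; -6 -1 7)], sign=+1
B: triangle coeff Δ(8,1,7) = 1/2040; Σ_t [0,0]: t=0:+1/87091200 = 1/87091200; (3j)²=11/408 [(8 1 7; 3 -1 -2)], sign=-1
I_A²/I_B² = (1/2040)/(11/408) = 1/55

1/55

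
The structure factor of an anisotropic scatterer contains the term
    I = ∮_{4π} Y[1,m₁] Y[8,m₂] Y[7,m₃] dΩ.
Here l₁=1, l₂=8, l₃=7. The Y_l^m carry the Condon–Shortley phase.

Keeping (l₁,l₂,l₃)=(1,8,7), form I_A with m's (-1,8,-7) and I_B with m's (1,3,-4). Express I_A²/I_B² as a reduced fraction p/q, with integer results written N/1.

12/1

Shared (l₁,l₂,l₃)=(1,8,7): N and (l;000)² cancel in I_A²/I_B².
A: Δ = 2!·0!·14!/17! = 1/2040; Racah Σ t=2..2: t=2:+1/174356582400 = 1/174356582400; ⇒ 3j(1 8 7; -1 8 -7)² = 1/17, sgn +1
B: Δ = 2!·0!·14!/17! = 1/2040; Racah Σ t=0..0: t=0:+1/479001600 = 1/479001600; ⇒ 3j(1 8 7; 1 3 -4)² = 1/204, sgn -1
I_A²/I_B² = (1/17)/(1/204) = 12/1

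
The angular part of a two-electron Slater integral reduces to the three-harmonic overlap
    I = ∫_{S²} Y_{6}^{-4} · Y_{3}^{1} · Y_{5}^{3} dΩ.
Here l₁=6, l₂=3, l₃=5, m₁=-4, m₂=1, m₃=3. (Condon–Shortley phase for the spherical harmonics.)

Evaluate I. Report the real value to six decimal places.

0.113950

Checks pass: Σm=0; 14 even; l₃=5∈[3,9].
(2·6+1)(2·3+1)(2·5+1) = 1001
Δ: 4! 8! 2! / 15! → 1/675675
sum: t=1:−1/8640 t=2:+1/2304 t=3:−1/8640 = 7/34560
3j²(6 3 5; 0 0 0) = Δ·Π!·Σ² = 7/429  (sign -1)
sum: t=2:+1/322560 t=3:−1/30240 t=4:+1/69120 = -1/64512
3j²(6 3 5; -4 1 3) = Δ·Π!·Σ² = 10/1001  (sign -1)
combine: 4πI² = 1001·7/429·10/1001 = 70/429
take √, sign +1: I = 0.11395029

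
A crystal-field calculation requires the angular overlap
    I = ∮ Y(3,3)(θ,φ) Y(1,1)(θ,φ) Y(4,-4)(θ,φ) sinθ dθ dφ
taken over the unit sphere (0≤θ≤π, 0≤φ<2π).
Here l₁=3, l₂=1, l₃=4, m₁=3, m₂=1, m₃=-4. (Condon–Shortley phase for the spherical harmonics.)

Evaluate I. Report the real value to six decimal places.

Checks pass: Σm=0; 8 even; l₃=4∈[2,4].
(2·3+1)(2·1+1)(2·4+1) = 189
Δ: 0! 6! 2! / 9! → 1/252
sum: t=0:+1/36 = 1/36
3j²(3 1 4; 0 0 0) = Δ·Π!·Σ² = 4/63  (sign +1)
sum: t=0:+1/1440 = 1/1440
3j²(3 1 4; 3 1 -4) = Δ·Π!·Σ² = 1/9  (sign +1)
combine: 4πI² = 189·4/63·1/9 = 4/3
take √, sign +1: I = 0.32573501

0.325735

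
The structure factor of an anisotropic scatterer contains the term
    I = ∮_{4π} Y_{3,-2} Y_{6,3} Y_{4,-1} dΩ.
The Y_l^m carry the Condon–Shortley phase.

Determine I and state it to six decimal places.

L=13 odd ⇒ parity kills the (l;000) factor ⇒ I = 0

0.000000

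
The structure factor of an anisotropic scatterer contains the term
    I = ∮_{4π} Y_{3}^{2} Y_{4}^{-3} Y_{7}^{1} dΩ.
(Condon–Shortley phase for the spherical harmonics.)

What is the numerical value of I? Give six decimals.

Checks pass: Σm=0; 14 even; l₃=7∈[1,7].
(2·3+1)(2·4+1)(2·7+1) = 945
Δ: 0! 6! 8! / 15! → 1/45045
sum: t=0:+1/20736 = 1/20736
3j²(3 4 7; 0 0 0) = Δ·Π!·Σ² = 35/1287  (sign -1)
sum: t=0:+1/604800 = 1/604800
3j²(3 4 7; 2 -3 1) = Δ·Π!·Σ² = 16/15015  (sign +1)
combine: 4πI² = 945·35/1287·16/15015 = 560/20449
take √, sign -1: I = -0.04668239

-0.046682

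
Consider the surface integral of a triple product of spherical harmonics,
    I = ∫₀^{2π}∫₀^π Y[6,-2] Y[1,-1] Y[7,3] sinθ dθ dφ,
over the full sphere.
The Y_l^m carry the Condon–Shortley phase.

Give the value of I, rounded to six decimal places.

m-sum 0 ✓  L=14 even ✓  5≤7≤7 ✓
Π(2lᵢ+1) = 13×3×15 = 585
triangle coeff Δ(6,1,7) = 1/1365
Σ_t [0,0]: t=0:+1/518400 = 1/518400
(3j)²=7/195 [(6 1 7; 0 0 0)], sign=-1
Σ_t [0,0]: t=0:+1/1935360 = 1/1935360
(3j)²=3/91 [(6 1 7; -2 -1 3)], sign=+1
⇒ 4πI² = 9/13
I = (-1)√(9/13/(4π)) = -0.23471705

-0.234717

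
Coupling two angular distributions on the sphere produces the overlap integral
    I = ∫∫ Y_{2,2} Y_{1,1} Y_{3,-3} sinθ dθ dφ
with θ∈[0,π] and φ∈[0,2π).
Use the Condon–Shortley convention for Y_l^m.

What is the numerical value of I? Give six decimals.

-0.319865

Rules hold: Σm=0, L=6 even, 1≤3≤3.
N = 5·3·7 = 105
Δ = 0!·4!·2!/7! = 1/105
Racah Σ t=0..0: t=0:+1/4 = 1/4
⇒ 3j(2 1 3; 0 0 0)² = 3/35, sgn -1
Racah Σ t=0..0: t=0:+1/48 = 1/48
⇒ 3j(2 1 3; 2 1 -3)² = 1/7, sgn +1
4πI² = N·(3j₀)²·(3jₘ)² = 9/7
I = -1·√(1.28571/4π) = -0.31986543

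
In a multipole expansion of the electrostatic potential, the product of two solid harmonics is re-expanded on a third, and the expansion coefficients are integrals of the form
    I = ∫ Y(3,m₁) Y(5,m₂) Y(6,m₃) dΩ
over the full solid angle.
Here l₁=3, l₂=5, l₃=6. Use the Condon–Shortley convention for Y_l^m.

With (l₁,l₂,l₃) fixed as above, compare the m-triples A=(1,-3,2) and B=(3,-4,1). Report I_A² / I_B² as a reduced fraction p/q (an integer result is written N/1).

49/12

l's match ⇒ only the (l;m) 3-j factors differ between A and B.
A: triangle coeff Δ(3,5,6) = 1/675675; Σ_t [0,2]: t=0:+1/11520 t=1:−1/30240 t=2:+1/1935360 = 1/18432; (3j)²=7/429 [(3 5 6; 1 -3 2)], sign=+1
B: triangle coeff Δ(3,5,6) = 1/675675; Σ_t [0,0]: t=0:+1/241920 = 1/241920; (3j)²=4/1001 [(3 5 6; 3 -4 1)], sign=-1
I_A²/I_B² = (7/429)/(4/1001) = 49/12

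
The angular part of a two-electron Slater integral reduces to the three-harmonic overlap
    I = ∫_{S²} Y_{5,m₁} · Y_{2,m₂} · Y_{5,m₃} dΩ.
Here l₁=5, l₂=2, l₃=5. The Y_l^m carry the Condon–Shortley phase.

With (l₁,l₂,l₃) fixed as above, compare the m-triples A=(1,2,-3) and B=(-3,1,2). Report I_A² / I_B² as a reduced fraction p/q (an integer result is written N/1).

Shared (l₁,l₂,l₃)=(5,2,5): N and (l;000)² cancel in I_A²/I_B².
A: Δ = 2!·8!·2!/13! = 1/38610; Racah Σ t=2..2: t=2:+1/5760 = 1/5760; ⇒ 3j(5 2 5; 1 2 -3)² = 56/2145, sgn +1
B: Δ = 2!·8!·2!/13! = 1/38610; Racah Σ t=1..2: t=1:−1/10080 t=2:+1/2880 = 1/4032; ⇒ 3j(5 2 5; -3 1 2)² = 10/429, sgn -1
I_A²/I_B² = (56/2145)/(10/429) = 28/25

28/25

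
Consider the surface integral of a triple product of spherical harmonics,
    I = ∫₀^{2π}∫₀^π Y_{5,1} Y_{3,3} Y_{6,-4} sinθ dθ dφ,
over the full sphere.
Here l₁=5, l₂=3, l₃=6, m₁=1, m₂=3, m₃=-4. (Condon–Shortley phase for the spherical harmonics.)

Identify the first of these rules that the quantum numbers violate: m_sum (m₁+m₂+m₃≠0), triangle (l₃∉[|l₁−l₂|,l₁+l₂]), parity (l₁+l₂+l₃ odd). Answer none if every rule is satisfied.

none

m₁+m₂+m₃ = 1 + 3 − 4 = 0  ✓
triangle: |5−3|=2 ≤ l₃=6 ≤ 5+3=8  ✓
parity: l₁+l₂+l₃ = 14 is even  ✓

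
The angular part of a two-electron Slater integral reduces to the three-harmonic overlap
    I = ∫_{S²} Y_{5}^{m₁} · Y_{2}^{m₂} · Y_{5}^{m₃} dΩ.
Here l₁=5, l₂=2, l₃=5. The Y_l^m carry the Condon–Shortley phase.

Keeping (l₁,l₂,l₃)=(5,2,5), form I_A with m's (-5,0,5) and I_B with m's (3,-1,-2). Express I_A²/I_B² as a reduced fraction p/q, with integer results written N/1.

9/4

Same 5,2,5: normalisation and zero-m 3j drop out of the ratio.
A: Δ: 2! 8! 2! / 13! → 1/38610; sum: t=2:+1/161280 = 1/161280; 3j²(5 2 5; -5 0 5) = Δ·Π!·Σ² = 15/286  (sign +1)
B: Δ: 2! 8! 2! / 13! → 1/38610; sum: t=0:+1/2880 t=1:−1/10080 = 1/4032; 3j²(5 2 5; 3 -1 -2) = Δ·Π!·Σ² = 10/429  (sign -1)
I_A²/I_B² = (15/286)/(10/429) = 9/4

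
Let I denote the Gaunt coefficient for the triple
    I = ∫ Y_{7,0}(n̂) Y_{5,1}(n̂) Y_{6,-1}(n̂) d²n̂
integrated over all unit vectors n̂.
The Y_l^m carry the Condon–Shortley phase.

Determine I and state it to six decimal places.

m-sum 0 ✓  L=18 even ✓  2≤6≤12 ✓
Π(2lᵢ+1) = 15×11×13 = 2145
triangle coeff Δ(7,5,6) = 1/174594420
Σ_t [1,5]: t=1:−1/4147200 t=2:+1/207360 t=3:−1/82944 t=4:+1/207360 t=5:−1/4147200 = -1/345600
(3j)²=420/46189 [(7 5 6; 0 0 0)], sign=-1
Σ_t [2,6]: t=2:+1/829440 t=3:−1/124416 t=4:+1/138240 t=5:−1/1036800 t=6:+1/87091200 = -1/1814400
(3j)²=64/138567 [(7 5 6; 0 1 -1)], sign=+1
⇒ 4πI² = 134400/14919047
I = (-1)√(134400/14919047/(4π)) = -0.02677467

-0.026775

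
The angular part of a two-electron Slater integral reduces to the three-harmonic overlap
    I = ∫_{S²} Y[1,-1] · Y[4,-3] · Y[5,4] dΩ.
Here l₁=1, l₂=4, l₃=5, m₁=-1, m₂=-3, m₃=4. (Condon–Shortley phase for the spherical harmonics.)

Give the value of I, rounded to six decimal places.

Checks pass: Σm=0; 10 even; l₃=5∈[3,5].
(2·1+1)(2·4+1)(2·5+1) = 297
Δ: 0! 2! 8! / 11! → 1/495
sum: t=0:+1/576 = 1/576
3j²(1 4 5; 0 0 0) = Δ·Π!·Σ² = 5/99  (sign -1)
sum: t=0:+1/10080 = 1/10080
3j²(1 4 5; -1 -3 4) = Δ·Π!·Σ² = 4/55  (sign -1)
combine: 4πI² = 297·5/99·4/55 = 12/11
take √, sign +1: I = 0.29463840

0.294638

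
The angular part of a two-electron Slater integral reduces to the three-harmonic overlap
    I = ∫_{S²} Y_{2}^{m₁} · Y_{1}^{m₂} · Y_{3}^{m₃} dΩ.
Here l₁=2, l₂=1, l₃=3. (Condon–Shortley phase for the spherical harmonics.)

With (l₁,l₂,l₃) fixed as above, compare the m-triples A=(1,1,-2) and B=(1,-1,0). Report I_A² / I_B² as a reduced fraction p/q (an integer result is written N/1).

10/3

l's match ⇒ only the (l;m) 3-j factors differ between A and B.
A: triangle coeff Δ(2,1,3) = 1/105; Σ_t [0,0]: t=0:+1/12 = 1/12; (3j)²=2/21 [(2 1 3; 1 1 -2)], sign=-1
B: triangle coeff Δ(2,1,3) = 1/105; Σ_t [0,0]: t=0:+1/12 = 1/12; (3j)²=1/35 [(2 1 3; 1 -1 0)], sign=-1
I_A²/I_B² = (2/21)/(1/35) = 10/3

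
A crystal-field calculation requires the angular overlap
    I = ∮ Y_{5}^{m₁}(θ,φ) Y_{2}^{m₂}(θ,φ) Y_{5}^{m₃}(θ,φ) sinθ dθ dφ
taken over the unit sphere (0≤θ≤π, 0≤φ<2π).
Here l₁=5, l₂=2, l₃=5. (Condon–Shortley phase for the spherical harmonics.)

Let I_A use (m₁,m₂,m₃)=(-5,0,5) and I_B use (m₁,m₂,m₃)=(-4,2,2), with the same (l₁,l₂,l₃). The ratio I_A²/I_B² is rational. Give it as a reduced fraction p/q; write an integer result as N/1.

Same 5,2,5: normalisation and zero-m 3j drop out of the ratio.
A: Δ: 2! 8! 2! / 13! → 1/38610; sum: t=2:+1/161280 = 1/161280; 3j²(5 2 5; -5 0 5) = Δ·Π!·Σ² = 15/286  (sign +1)
B: Δ: 2! 8! 2! / 13! → 1/38610; sum: t=2:+1/20160 = 1/20160; 3j²(5 2 5; -4 2 2) = Δ·Π!·Σ² = 12/715  (sign -1)
I_A²/I_B² = (15/286)/(12/715) = 25/8

25/8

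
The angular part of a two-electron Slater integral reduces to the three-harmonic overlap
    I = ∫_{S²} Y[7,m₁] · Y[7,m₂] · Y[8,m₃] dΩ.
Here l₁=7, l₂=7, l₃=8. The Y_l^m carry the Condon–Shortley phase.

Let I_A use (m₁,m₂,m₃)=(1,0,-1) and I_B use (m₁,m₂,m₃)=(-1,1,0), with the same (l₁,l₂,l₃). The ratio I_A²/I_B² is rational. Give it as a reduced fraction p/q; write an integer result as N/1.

Same 7,7,8: normalisation and zero-m 3j drop out of the ratio.
A: Δ: 6! 8! 8! / 23! → 1/22086194130; sum: t=0:+1/5225472000 t=1:−1/124416000 t=2:+1/19906560 t=3:−1/14929920 t=4:+1/49766400 t=5:−1/870912000 t=6:+1/146313216000 = -11/1950842880; 3j²(7 7 8; 1 0 -1) = Δ·Π!·Σ² = 375/193154  (sign +1)
B: Δ: 6! 8! 8! / 23! → 1/22086194130; sum: t=0:+1/1170505728000 t=1:−1/3048192000 t=2:+1/99532800 t=3:−1/18662400 t=4:+1/15925248 t=5:−1/62208000 t=6:+1/1492992000 = 11/3121348608; 3j²(7 7 8; -1 1 0) = Δ·Π!·Σ² = 3125/4056234  (sign +1)
I_A²/I_B² = (375/193154)/(3125/4056234) = 63/25

63/25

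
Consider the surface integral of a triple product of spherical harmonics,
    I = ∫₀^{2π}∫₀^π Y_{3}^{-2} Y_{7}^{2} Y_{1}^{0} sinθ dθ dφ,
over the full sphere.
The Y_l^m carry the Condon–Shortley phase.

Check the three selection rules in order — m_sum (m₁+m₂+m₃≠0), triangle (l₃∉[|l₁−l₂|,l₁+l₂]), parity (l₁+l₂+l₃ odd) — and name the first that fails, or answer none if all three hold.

Σmᵢ = 0  ✓
l₃∈[|l₁−l₂|,l₁+l₂]=[4,10], have l₃=1  ✗
Σlᵢ = 11 ⇒ odd

triangle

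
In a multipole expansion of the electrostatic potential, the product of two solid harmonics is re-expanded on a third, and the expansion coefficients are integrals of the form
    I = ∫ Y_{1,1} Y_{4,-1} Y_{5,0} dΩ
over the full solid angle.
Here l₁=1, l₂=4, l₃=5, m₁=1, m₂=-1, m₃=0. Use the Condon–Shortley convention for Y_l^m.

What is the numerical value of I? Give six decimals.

m-sum 0 ✓  L=10 even ✓  3≤5≤5 ✓
Π(2lᵢ+1) = 3×9×11 = 297
triangle coeff Δ(1,4,5) = 1/495
Σ_t [0,0]: t=0:+1/576 = 1/576
(3j)²=5/99 [(1 4 5; 0 0 0)], sign=-1
Σ_t [0,0]: t=0:+1/1440 = 1/1440
(3j)²=2/99 [(1 4 5; 1 -1 0)], sign=-1
⇒ 4πI² = 10/33
I = (+1)√(10/33/(4π)) = 0.15528807

0.155288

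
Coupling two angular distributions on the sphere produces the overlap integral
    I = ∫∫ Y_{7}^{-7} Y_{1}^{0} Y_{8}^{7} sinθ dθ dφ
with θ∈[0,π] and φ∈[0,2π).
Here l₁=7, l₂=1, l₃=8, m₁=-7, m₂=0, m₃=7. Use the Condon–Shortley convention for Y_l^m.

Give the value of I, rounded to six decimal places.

Checks pass: Σm=0; 16 even; l₃=8∈[6,8].
(2·7+1)(2·1+1)(2·8+1) = 765
Δ: 0! 14! 2! / 17! → 1/2040
sum: t=0:+1/25401600 = 1/25401600
3j²(7 1 8; 0 0 0) = Δ·Π!·Σ² = 8/255  (sign +1)
sum: t=0:+1/87178291200 = 1/87178291200
3j²(7 1 8; -7 0 7) = Δ·Π!·Σ² = 1/136  (sign -1)
combine: 4πI² = 765·8/255·1/136 = 3/17
take √, sign -1: I = -0.11850352

-0.118504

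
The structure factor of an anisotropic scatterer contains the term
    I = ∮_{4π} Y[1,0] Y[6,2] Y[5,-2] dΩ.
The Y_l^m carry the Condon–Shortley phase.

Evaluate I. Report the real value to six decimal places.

Rules hold: Σm=0, L=12 even, 5≤5≤7.
N = 3·13·11 = 429
Δ = 2!·0!·10!/13! = 1/858
Racah Σ t=1..1: t=1:−1/14400 = -1/14400
⇒ 3j(1 6 5; 0 0 0)² = 6/143, sgn +1
Racah Σ t=1..1: t=1:−1/30240 = -1/30240
⇒ 3j(1 6 5; 0 2 -2)² = 16/429, sgn +1
4πI² = N·(3j₀)²·(3jₘ)² = 96/143
I = +1·√(0.671329/4π) = 0.23113338

0.231133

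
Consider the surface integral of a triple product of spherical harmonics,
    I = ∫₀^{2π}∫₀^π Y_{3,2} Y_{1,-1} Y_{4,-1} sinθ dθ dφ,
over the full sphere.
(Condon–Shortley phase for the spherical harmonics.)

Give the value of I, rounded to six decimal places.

m-sum 0 ✓  L=8 even ✓  2≤4≤4 ✓
Π(2lᵢ+1) = 7×3×9 = 189
triangle coeff Δ(3,1,4) = 1/252
Σ_t [0,0]: t=0:+1/36 = 1/36
(3j)²=4/63 [(3 1 4; 0 0 0)], sign=+1
Σ_t [0,0]: t=0:+1/240 = 1/240
(3j)²=1/84 [(3 1 4; 2 -1 -1)], sign=-1
⇒ 4πI² = 1/7
I = (-1)√(1/7/(4π)) = -0.10662181

-0.106622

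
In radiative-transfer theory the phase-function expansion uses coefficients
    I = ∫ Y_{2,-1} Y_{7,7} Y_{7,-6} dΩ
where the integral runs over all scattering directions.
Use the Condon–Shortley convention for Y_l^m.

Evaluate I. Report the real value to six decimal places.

Rules hold: Σm=0, L=16 even, 5≤7≤9.
N = 5·15·15 = 1125
Δ = 2!·2!·12!/17! = 1/185640
Racah Σ t=0..2: t=0:+1/2419200 t=1:−1/518400 t=2:+1/2419200 = -1/907200
⇒ 3j(2 7 7; 0 0 0)² = 56/3315, sgn +1
Racah Σ t=2..2: t=2:+1/958003200 = 1/958003200
⇒ 3j(2 7 7; -1 7 -6)² = 13/680, sgn -1
4πI² = N·(3j₀)²·(3jₘ)² = 105/289
I = -1·√(0.363322/4π) = -0.17003597

-0.170036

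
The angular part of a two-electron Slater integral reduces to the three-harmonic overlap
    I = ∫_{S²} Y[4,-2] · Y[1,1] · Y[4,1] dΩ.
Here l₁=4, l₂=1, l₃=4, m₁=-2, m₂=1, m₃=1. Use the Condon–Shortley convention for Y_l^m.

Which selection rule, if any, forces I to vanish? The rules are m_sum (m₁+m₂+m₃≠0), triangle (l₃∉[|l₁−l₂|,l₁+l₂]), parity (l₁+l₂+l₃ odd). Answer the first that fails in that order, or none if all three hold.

m₁+m₂+m₃ = -2 + 1 + 1 = 0  ✓
triangle: |4−1|=3 ≤ l₃=4 ≤ 4+1=5  ✓
parity: l₁+l₂+l₃ = 9 is odd  ✗

parity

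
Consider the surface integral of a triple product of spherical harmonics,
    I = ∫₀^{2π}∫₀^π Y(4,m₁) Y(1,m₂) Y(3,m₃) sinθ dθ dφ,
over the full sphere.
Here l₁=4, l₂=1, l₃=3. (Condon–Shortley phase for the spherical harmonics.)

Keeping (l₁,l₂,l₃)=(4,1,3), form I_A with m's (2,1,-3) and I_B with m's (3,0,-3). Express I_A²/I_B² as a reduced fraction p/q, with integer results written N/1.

Same 4,1,3: normalisation and zero-m 3j drop out of the ratio.
A: Δ: 2! 6! 0! / 9! → 1/252; sum: t=2:+1/1440 = 1/1440; 3j²(4 1 3; 2 1 -3) = Δ·Π!·Σ² = 1/252  (sign +1)
B: Δ: 2! 6! 0! / 9! → 1/252; sum: t=1:−1/720 = -1/720; 3j²(4 1 3; 3 0 -3) = Δ·Π!·Σ² = 1/36  (sign -1)
I_A²/I_B² = (1/252)/(1/36) = 1/7

1/7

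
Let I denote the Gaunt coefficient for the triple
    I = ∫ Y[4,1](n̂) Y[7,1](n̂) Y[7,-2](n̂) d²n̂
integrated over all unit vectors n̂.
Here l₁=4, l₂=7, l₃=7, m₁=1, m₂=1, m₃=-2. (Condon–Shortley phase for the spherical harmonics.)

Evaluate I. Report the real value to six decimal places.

0.100255

Rules hold: Σm=0, L=18 even, 3≤7≤11.
N = 9·15·15 = 2025
Δ = 4!·4!·10!/19! = 1/58198140
Racah Σ t=0..4: t=0:+1/17418240 t=1:−1/622080 t=2:+1/230400 t=3:−1/622080 t=4:+1/17418240 = 1/806400
⇒ 3j(4 7 7; 0 0 0)² = 2268/230945, sgn -1
Racah Σ t=0..3: t=0:+1/11612160 t=1:−1/725760 t=2:+1/414720 t=3:−1/2073600 = 37/58060800
⇒ 3j(4 7 7; 1 1 -2)² = 4107/646646, sgn -1
4πI² = N·(3j₀)²·(3jₘ)² = 269460270/2133423721
I = +1·√(0.126304/4π) = 0.10025450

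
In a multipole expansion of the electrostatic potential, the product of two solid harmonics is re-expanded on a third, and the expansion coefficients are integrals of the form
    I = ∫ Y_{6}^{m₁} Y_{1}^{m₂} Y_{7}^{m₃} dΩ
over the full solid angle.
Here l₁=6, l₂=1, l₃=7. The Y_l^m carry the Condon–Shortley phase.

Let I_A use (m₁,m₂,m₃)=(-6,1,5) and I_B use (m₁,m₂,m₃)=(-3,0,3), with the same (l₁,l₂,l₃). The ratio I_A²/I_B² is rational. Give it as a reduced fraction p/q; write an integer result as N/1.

Shared (l₁,l₂,l₃)=(6,1,7): N and (l;000)² cancel in I_A²/I_B².
A: Δ = 0!·12!·2!/15! = 1/1365; Racah Σ t=0..0: t=0:+1/958003200 = 1/958003200; ⇒ 3j(6 1 7; -6 1 5)² = 1/1365, sgn +1
B: Δ = 0!·12!·2!/15! = 1/1365; Racah Σ t=0..0: t=0:+1/2177280 = 1/2177280; ⇒ 3j(6 1 7; -3 0 3)² = 8/273, sgn +1
I_A²/I_B² = (1/1365)/(8/273) = 1/40

1/40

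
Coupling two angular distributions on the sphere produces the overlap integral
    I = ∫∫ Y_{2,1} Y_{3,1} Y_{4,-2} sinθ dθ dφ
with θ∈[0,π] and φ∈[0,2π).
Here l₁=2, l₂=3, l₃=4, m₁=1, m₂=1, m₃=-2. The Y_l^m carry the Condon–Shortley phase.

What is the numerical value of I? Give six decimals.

l₁+l₂+l₃=9 is odd: 3j(l;000)=0 ⇒ I=0

0.000000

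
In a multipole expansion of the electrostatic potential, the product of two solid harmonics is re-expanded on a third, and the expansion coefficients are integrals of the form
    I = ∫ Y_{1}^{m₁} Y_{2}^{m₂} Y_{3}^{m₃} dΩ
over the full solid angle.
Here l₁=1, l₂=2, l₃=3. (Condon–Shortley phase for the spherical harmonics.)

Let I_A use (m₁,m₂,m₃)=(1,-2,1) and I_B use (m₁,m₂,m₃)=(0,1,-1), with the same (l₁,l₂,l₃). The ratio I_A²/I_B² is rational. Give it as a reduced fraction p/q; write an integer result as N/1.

Same 1,2,3: normalisation and zero-m 3j drop out of the ratio.
A: Δ: 0! 2! 4! / 7! → 1/105; sum: t=0:+1/48 = 1/48; 3j²(1 2 3; 1 -2 1) = Δ·Π!·Σ² = 1/105  (sign +1)
B: Δ: 0! 2! 4! / 7! → 1/105; sum: t=0:+1/6 = 1/6; 3j²(1 2 3; 0 1 -1) = Δ·Π!·Σ² = 8/105  (sign +1)
I_A²/I_B² = (1/105)/(8/105) = 1/8

1/8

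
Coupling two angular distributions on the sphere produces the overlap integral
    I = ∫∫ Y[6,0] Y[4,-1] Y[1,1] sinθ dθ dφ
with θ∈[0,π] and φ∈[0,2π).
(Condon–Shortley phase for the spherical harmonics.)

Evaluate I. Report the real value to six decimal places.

triangle: need 2≤l₃≤10, have 1; I=0

0.000000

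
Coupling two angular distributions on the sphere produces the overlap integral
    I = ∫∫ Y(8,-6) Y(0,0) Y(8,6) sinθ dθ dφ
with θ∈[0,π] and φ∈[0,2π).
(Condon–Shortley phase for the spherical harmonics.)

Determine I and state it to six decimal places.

0.282095

Checks pass: Σm=0; 16 even; l₃=8∈[8,8].
(2·8+1)(2·0+1)(2·8+1) = 289
Δ: 0! 16! 0! / 17! → 1/17
sum: t=0:+1/1625702400 = 1/1625702400
3j²(8 0 8; 0 0 0) = Δ·Π!·Σ² = 1/17  (sign +1)
sum: t=0:+1/174356582400 = 1/174356582400
3j²(8 0 8; -6 0 6) = Δ·Π!·Σ² = 1/17  (sign +1)
combine: 4πI² = 289·1/17·1/17 = 1/1
take √, sign +1: I = 0.28209479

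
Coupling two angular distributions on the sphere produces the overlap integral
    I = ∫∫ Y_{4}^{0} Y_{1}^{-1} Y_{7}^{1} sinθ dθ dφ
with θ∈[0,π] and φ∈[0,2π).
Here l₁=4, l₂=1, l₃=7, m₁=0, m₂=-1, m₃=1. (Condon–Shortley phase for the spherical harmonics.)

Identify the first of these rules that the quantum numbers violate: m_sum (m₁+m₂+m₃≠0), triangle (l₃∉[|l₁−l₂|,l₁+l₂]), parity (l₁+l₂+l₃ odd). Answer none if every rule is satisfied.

triangle

azimuthal sum: 0 − 1 + 1 = 0  ✓
3 ≤ 7 ≤ 5 (triangle on l)  ✗
L = 4 + 1 + 7 = 12 (even)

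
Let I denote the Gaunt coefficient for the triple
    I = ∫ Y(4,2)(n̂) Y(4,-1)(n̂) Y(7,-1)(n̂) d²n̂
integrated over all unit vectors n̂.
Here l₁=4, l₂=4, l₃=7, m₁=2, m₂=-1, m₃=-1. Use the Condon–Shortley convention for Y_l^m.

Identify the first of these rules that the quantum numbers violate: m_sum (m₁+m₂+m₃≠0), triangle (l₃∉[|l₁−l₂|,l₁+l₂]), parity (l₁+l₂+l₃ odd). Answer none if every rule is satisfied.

m₁+m₂+m₃ = 2 − 1 − 1 = 0  ✓
triangle: |4−4|=0 ≤ l₃=7 ≤ 4+4=8  ✓
parity: l₁+l₂+l₃ = 15 is odd  ✗

parity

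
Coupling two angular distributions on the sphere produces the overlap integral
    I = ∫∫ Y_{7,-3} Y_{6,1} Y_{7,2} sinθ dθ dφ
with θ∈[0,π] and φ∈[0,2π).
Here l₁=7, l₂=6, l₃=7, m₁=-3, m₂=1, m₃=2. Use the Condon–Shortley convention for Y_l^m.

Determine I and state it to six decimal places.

-0.088297

Checks pass: Σm=0; 20 even; l₃=7∈[1,13].
(2·7+1)(2·6+1)(2·7+1) = 2925
Δ: 6! 8! 6! / 21! → 1/2444321880
sum: t=0:+1/2612736000 t=1:−1/20736000 t=2:+1/1658880 t=3:−1/746496 t=4:+1/1658880 t=5:−1/20736000 t=6:+1/2612736000 = -1/4354560
3j²(7 6 7; 0 0 0) = Δ·Π!·Σ² = 1000/138567  (sign +1)
sum: t=2:+1/232243200 t=3:−1/8709120 t=4:+1/2488320 t=5:−1/4147200 t=6:+1/49766400 = 7/99532800
3j²(7 6 7; -3 1 2) = Δ·Π!·Σ² = 1715/369512  (sign -1)
combine: 4πI² = 2925·1000/138567·1715/369512 = 16078125/164109517
take √, sign -1: I = -0.08829699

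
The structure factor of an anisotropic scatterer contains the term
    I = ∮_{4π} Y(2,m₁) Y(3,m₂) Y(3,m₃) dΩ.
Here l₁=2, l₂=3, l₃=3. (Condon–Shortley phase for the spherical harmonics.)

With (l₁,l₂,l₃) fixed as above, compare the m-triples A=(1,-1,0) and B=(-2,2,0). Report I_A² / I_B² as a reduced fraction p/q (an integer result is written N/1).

Shared (l₁,l₂,l₃)=(2,3,3): N and (l;000)² cancel in I_A²/I_B².
A: Δ = 2!·2!·4!/9! = 1/3780; Racah Σ t=0..1: t=0:+1/8 t=1:−1/12 = 1/24; ⇒ 3j(2 3 3; 1 -1 0)² = 1/210, sgn -1
B: Δ = 2!·2!·4!/9! = 1/3780; Racah Σ t=2..2: t=2:+1/24 = 1/24; ⇒ 3j(2 3 3; -2 2 0)² = 1/21, sgn -1
I_A²/I_B² = (1/210)/(1/21) = 1/10

1/10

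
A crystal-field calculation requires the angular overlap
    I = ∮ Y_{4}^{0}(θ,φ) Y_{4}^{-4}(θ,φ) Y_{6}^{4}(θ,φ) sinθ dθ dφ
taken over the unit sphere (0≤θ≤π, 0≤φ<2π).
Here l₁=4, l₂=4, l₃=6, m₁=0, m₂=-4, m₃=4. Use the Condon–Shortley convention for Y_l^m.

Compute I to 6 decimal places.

m-sum 0 ✓  L=14 even ✓  0≤6≤8 ✓
Π(2lᵢ+1) = 9×9×13 = 1053
triangle coeff Δ(4,4,6) = 1/1261260
Σ_t [0,2]: t=0:+1/4608 t=1:−1/1296 t=2:+1/4608 = -7/20736
(3j)²=20/1287 [(4 4 6; 0 0 0)], sign=-1
Σ_t [0,0]: t=0:+1/69120 = 1/69120
(3j)²=4/143 [(4 4 6; 0 -4 4)], sign=+1
⇒ 4πI² = 720/1573
I = (-1)√(720/1573/(4π)) = -0.19085211

-0.190852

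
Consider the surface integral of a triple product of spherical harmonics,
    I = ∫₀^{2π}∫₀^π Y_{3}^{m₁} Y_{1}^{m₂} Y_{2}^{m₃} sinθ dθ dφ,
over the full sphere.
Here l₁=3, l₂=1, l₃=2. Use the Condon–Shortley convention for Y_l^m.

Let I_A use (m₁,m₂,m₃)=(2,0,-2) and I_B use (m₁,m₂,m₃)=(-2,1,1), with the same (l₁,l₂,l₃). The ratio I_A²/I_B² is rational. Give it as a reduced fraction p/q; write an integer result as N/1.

Shared (l₁,l₂,l₃)=(3,1,2): N and (l;000)² cancel in I_A²/I_B².
A: Δ = 2!·4!·0!/7! = 1/105; Racah Σ t=1..1: t=1:−1/24 = -1/24; ⇒ 3j(3 1 2; 2 0 -2)² = 1/21, sgn -1
B: Δ = 2!·4!·0!/7! = 1/105; Racah Σ t=2..2: t=2:+1/12 = 1/12; ⇒ 3j(3 1 2; -2 1 1)² = 2/21, sgn -1
I_A²/I_B² = (1/21)/(2/21) = 1/2

1/2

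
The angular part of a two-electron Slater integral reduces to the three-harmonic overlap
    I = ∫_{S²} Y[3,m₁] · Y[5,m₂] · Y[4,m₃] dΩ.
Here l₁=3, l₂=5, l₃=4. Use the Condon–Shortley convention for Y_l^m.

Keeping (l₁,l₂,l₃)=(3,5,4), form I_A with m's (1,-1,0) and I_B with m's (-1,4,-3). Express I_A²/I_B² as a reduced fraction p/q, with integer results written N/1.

Same 3,5,4: normalisation and zero-m 3j drop out of the ratio.
A: Δ: 4! 2! 6! / 13! → 1/180180; sum: t=0:+1/2304 t=1:−1/216 t=2:+1/384 = -11/6912; 3j²(3 5 4; 1 -1 0) = Δ·Π!·Σ² = 11/1638  (sign -1)
B: Δ: 4! 2! 6! / 13! → 1/180180; sum: t=3:−1/4320 t=4:+1/5760 = -1/17280; 3j²(3 5 4; -1 4 -3) = Δ·Π!·Σ² = 7/4290  (sign +1)
I_A²/I_B² = (11/1638)/(7/4290) = 605/147

605/147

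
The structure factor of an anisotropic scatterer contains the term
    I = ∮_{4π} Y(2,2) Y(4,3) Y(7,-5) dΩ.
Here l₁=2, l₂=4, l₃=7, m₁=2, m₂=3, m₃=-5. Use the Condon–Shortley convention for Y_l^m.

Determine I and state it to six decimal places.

l₃=7 ∉ [2,6] — triangle fails ⇒ I = 0

0.000000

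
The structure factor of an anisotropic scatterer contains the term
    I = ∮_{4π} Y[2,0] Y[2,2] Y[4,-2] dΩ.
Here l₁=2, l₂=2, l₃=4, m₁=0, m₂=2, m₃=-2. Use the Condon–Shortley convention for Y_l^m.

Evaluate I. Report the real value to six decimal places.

0.156078

Checks pass: Σm=0; 8 even; l₃=4∈[0,4].
(2·2+1)(2·2+1)(2·4+1) = 225
Δ: 0! 4! 4! / 9! → 1/630
sum: t=0:+1/16 = 1/16
3j²(2 2 4; 0 0 0) = Δ·Π!·Σ² = 2/35  (sign +1)
sum: t=0:+1/96 = 1/96
3j²(2 2 4; 0 2 -2) = Δ·Π!·Σ² = 1/42  (sign +1)
combine: 4πI² = 225·2/35·1/42 = 15/49
take √, sign +1: I = 0.15607835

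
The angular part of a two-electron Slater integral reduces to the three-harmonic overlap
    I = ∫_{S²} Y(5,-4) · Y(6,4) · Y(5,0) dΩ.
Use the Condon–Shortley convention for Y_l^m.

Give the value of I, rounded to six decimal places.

Checks pass: Σm=0; 16 even; l₃=5∈[1,11].
(2·5+1)(2·6+1)(2·5+1) = 1573
Δ: 6! 4! 6! / 17! → 1/28588560
sum: t=1:−1/345600 t=2:+1/13824 t=3:−1/5184 t=4:+1/13824 t=5:−1/345600 = -7/129600
3j²(5 6 5; 0 0 0) = Δ·Π!·Σ² = 80/7293  (sign +1)
sum: t=5:−1/345600 t=6:+1/207360 = 1/518400
3j²(5 6 5; -4 4 0) = Δ·Π!·Σ² = 12/2431  (sign -1)
combine: 4πI² = 1573·80/7293·12/2431 = 320/3757
take √, sign -1: I = -0.08232836

-0.082328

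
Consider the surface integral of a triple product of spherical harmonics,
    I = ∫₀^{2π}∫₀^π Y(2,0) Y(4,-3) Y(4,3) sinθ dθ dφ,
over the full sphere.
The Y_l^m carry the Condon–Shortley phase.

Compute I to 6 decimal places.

0.057344

Rules hold: Σm=0, L=10 even, 2≤4≤6.
N = 5·9·9 = 405
Δ = 2!·2!·6!/11! = 1/13860
Racah Σ t=0..2: t=0:+1/192 t=1:−1/36 t=2:+1/192 = -5/288
⇒ 3j(2 4 4; 0 0 0)² = 20/693, sgn -1
Racah Σ t=0..1: t=0:+1/480 t=1:−1/720 = 1/1440
⇒ 3j(2 4 4; 0 -3 3)² = 7/1980, sgn -1
4πI² = N·(3j₀)²·(3jₘ)² = 5/121
I = +1·√(0.0413223/4π) = 0.05734392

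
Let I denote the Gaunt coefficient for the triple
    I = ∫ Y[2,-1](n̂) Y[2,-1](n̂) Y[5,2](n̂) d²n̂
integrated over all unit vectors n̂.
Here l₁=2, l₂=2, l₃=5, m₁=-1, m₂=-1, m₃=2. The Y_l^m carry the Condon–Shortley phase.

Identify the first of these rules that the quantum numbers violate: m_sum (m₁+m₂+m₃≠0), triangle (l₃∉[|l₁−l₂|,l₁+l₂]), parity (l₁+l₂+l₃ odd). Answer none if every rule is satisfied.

triangle

azimuthal sum: -1 − 1 + 2 = 0  ✓
0 ≤ 5 ≤ 4 (triangle on l)  ✗
L = 2 + 2 + 5 = 9 (odd)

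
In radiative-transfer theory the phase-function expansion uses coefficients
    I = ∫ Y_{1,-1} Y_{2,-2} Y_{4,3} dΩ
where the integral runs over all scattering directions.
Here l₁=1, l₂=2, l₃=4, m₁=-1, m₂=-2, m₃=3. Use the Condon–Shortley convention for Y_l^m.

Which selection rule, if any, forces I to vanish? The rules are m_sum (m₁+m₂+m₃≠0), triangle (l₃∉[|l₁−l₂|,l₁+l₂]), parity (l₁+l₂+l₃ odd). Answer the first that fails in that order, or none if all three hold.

azimuthal sum: -1 − 2 + 3 = 0  ✓
1 ≤ 4 ≤ 3 (triangle on l)  ✗
L = 1 + 2 + 4 = 7 (odd)

triangle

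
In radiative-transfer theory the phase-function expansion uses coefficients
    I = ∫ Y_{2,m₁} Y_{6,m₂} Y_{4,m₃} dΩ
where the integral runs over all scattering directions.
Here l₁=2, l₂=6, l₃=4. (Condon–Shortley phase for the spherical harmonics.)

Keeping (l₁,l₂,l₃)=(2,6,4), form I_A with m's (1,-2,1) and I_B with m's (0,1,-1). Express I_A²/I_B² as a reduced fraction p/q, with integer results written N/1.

Shared (l₁,l₂,l₃)=(2,6,4): N and (l;000)² cancel in I_A²/I_B².
A: Δ = 4!·0!·8!/13! = 1/6435; Racah Σ t=1..1: t=1:−1/4320 = -1/4320; ⇒ 3j(2 6 4; 1 -2 1)² = 224/6435, sgn +1
B: Δ = 4!·0!·8!/13! = 1/6435; Racah Σ t=2..2: t=2:+1/2880 = 1/2880; ⇒ 3j(2 6 4; 0 1 -1)² = 14/429, sgn -1
I_A²/I_B² = (224/6435)/(14/429) = 16/15

16/15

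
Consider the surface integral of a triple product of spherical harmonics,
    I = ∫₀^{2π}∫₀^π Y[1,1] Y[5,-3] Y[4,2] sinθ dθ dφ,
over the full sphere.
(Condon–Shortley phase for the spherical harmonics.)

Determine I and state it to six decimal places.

Rules hold: Σm=0, L=10 even, 4≤4≤6.
N = 3·11·9 = 297
Δ = 2!·0!·8!/11! = 1/495
Racah Σ t=1..1: t=1:−1/576 = -1/576
⇒ 3j(1 5 4; 0 0 0)² = 5/99, sgn -1
Racah Σ t=0..0: t=0:+1/2880 = 1/2880
⇒ 3j(1 5 4; 1 -3 2)² = 28/495, sgn +1
4πI² = N·(3j₀)²·(3jₘ)² = 28/33
I = -1·√(0.848485/4π) = -0.25984664

-0.259847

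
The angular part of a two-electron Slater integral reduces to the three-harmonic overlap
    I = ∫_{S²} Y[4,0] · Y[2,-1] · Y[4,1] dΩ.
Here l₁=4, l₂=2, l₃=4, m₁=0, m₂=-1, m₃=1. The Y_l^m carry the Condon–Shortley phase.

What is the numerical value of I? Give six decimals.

Rules hold: Σm=0, L=10 even, 2≤4≤6.
N = 9·5·9 = 405
Δ = 2!·6!·2!/11! = 1/13860
Racah Σ t=0..2: t=0:+1/192 t=1:−1/36 t=2:+1/192 = -5/288
⇒ 3j(4 2 4; 0 0 0)² = 20/693, sgn -1
Racah Σ t=0..1: t=0:+1/96 t=1:−1/72 = -1/288
⇒ 3j(4 2 4; 0 -1 1)² = 1/462, sgn +1
4πI² = N·(3j₀)²·(3jₘ)² = 150/5929
I = -1·√(0.0252994/4π) = -0.04486937

-0.044869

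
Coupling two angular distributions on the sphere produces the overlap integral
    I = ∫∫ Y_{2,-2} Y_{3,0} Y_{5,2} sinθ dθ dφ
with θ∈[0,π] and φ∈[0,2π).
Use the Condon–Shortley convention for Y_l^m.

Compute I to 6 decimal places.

Rules hold: Σm=0, L=10 even, 1≤5≤5.
N = 5·7·11 = 385
Δ = 0!·4!·6!/11! = 1/2310
Racah Σ t=0..0: t=0:+1/144 = 1/144
⇒ 3j(2 3 5; 0 0 0)² = 10/231, sgn -1
Racah Σ t=0..0: t=0:+1/864 = 1/864
⇒ 3j(2 3 5; -2 0 2)² = 1/66, sgn -1
4πI² = N·(3j₀)²·(3jₘ)² = 25/99
I = +1·√(0.252525/4π) = 0.14175797

0.141758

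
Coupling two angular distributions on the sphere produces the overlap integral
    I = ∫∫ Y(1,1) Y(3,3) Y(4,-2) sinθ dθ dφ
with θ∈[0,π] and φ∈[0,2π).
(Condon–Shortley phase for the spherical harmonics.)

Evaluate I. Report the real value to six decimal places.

0.000000

m-sum = 1 + 3 − 2 = 2 ≠ 0 ⇒ I = 0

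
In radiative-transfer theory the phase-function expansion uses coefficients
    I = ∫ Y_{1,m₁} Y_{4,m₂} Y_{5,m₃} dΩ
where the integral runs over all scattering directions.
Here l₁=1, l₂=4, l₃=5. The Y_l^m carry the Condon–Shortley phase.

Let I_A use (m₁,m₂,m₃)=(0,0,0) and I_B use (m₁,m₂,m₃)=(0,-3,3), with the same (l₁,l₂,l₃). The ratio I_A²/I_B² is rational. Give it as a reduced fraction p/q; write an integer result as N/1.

25/16

Same 1,4,5: normalisation and zero-m 3j drop out of the ratio.
A: Δ: 0! 2! 8! / 11! → 1/495; sum: t=0:+1/576 = 1/576; 3j²(1 4 5; 0 0 0) = Δ·Π!·Σ² = 5/99  (sign -1)
B: Δ: 0! 2! 8! / 11! → 1/495; sum: t=0:+1/5040 = 1/5040; 3j²(1 4 5; 0 -3 3) = Δ·Π!·Σ² = 16/495  (sign +1)
I_A²/I_B² = (5/99)/(16/495) = 25/16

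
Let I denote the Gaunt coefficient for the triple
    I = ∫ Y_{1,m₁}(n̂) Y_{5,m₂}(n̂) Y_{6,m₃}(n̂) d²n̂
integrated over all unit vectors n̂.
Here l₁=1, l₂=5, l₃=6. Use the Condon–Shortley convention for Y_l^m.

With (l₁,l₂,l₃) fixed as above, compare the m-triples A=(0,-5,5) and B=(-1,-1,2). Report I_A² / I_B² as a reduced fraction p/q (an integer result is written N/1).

l's match ⇒ only the (l;m) 3-j factors differ between A and B.
A: triangle coeff Δ(1,5,6) = 1/858; Σ_t [0,0]: t=0:+1/3628800 = 1/3628800; (3j)²=1/78 [(1 5 6; 0 -5 5)], sign=-1
B: triangle coeff Δ(1,5,6) = 1/858; Σ_t [0,0]: t=0:+1/34560 = 1/34560; (3j)²=14/429 [(1 5 6; -1 -1 2)], sign=+1
I_A²/I_B² = (1/78)/(14/429) = 11/28

11/28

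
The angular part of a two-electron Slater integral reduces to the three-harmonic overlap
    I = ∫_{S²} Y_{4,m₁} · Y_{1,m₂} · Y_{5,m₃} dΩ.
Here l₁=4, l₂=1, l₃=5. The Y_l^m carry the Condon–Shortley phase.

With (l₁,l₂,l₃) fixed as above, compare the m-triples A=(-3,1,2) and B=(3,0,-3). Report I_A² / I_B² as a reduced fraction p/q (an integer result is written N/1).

3/16

Shared (l₁,l₂,l₃)=(4,1,5): N and (l;000)² cancel in I_A²/I_B².
A: Δ = 0!·8!·2!/11! = 1/495; Racah Σ t=0..0: t=0:+1/10080 = 1/10080; ⇒ 3j(4 1 5; -3 1 2)² = 1/165, sgn -1
B: Δ = 0!·8!·2!/11! = 1/495; Racah Σ t=0..0: t=0:+1/5040 = 1/5040; ⇒ 3j(4 1 5; 3 0 -3)² = 16/495, sgn +1
I_A²/I_B² = (1/165)/(16/495) = 3/16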